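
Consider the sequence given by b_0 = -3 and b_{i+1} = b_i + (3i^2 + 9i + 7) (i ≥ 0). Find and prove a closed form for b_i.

Claim: b_i = i^3 + 3i^2 + 3i − 3.

Base case: b_0 = -3, and 0^3 + 3·0^2 + 3·0 − 3 = -3.
Assume b_j = j^3 + 3j^2 + 3j − 3.
Then b_{j+1} = b_j + (3j^2 + 9j + 7) = (j^3 + 3j^2 + 3j − 3) + (3j^2 + 9j + 7) = j^3 + 6j^2 + 12j + 4,
and (j+1)^3 + 3·(j+1)^2 + 3·(j+1) − 3 = j^3 + 6j^2 + 12j + 4.
Hence b_i = i^3 + 3i^2 + 3i − 3 for every i ≥ 0, by induction.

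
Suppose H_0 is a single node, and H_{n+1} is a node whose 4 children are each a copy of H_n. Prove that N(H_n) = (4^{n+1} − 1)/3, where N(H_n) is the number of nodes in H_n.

Base case: N(H_0) = 1, and (4^{0+1} − 1)/3 = 1.
Assume N(H_r) = (4^{r+1} − 1)/3.
Then N(H_{r+1}) = 1 + 4N(H_r) = 1 + 4·(4^{r+1} − 1)/3 = 1 + (4^{r+2} − 4)/3 = (3 + 4^{r+2} − 4)/3 = (4^{r+2} − 1)/3.
By induction, N(H_n) = (4^{n+1} − 1)/3 for all n ≥ 0.

N(H_n) = (4^{n+1} − 1)/3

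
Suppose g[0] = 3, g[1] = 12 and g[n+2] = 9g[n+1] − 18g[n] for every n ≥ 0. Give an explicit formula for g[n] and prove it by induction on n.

Claim: g[n] = 2·3^n + 6^n.

Base cases: g[0] = 3 and 2·3^0 + 6^0 = 3; g[1] = 12 and 2·3^1 + 6^1 = 12.
Assume g[i] = 2·3^i + 6^i for all 0 ≤ i ≤ j, where j ≥ 1.
Then g[j+1] = 9g[j] − 18g[j−1] = 9·(2·3^j + 6^j) − 18·(2·3^{j−1} + 6^{j−1}) = 2·(9·3 − 18)3^{j−1} + (9·6 − 18)6^{j−1} = 18·3^{j−1} + 36·6^{j−1} = 2·3^{j+1} + 6^{j+1}.
Hence g[n] = 2·3^n + 6^n for every n ≥ 0, by strong induction.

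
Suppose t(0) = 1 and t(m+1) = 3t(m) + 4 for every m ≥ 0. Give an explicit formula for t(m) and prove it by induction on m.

Claim: t(m) = 3^{m+1} − 2.

Base case: t(0) = 1, and 3^{0+1} − 2 = 3 − 2 = 1.
Assume t(j) = 3^{j+1} − 2 for some j ≥ 0.
Then t(j+1) = 3t(j) + 4 = 3·(3^{j+1} − 2) + 4 = 3^{j+2} − 6 + 4 = 3^{j+2} − 2.
So the formula holds for j+1, and by induction t(m) = 3^{m+1} − 2 for all m ≥ 0.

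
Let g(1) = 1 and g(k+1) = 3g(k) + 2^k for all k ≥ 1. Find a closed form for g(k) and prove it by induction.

Claim: g(k) = 3^k − 2^k.

Base case: g(1) = 1, and 3^1 − 2^1 = 3 − 2 = 1.
Assume g(m) = 3^m − 2^m for some m ≥ 1.
Then g(m+1) = 3g(m) + 2^m = 3·(3^m − 2^m) + 2^m = 3^{m+1} − 3·2^m + 2^m = 3^{m+1} − 2·2^m = 3^{m+1} − 2^{m+1}.
By induction, g(k) = 3^k − 2^k for all k ≥ 1.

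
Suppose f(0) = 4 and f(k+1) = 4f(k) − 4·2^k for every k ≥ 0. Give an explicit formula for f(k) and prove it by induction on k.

Claim: f(k) = 2·4^k + 2·2^k.

Base case: f(0) = 4, and 2·4^0 + 2·2^0 = 2 + 2 = 4.
Assume f(m) = 2·4^m + 2·2^m for some m ≥ 0.
Then f(m+1) = 4f(m) − 4·2^m = 4·(2·4^m + 2·2^m) − 4·2^m = 2·4^{m+1} + 8·2^m − 4·2^m = 2·4^{m+1} + 4·2^m = 2·4^{m+1} + 2·2^{m+1}.
This completes the inductive step, so f(k) = 2·4^k + 2·2^k for all k ≥ 0.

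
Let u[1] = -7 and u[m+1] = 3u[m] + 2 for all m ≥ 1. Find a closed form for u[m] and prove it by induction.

Claim: u[m] = -2·3^m − 1.

Base case: u[1] = -7, and -2·3^1 − 1 = -6 − 1 = -7.
Assume u[r] = -2·3^r − 1 for some r ≥ 1.
Then u[r+1] = 3u[r] + 2 = 3·(-2·3^r − 1) + 2 = -6·3^r − 3 + 2 = -2·3^{r+1} − 1.
So the formula holds for r+1, and by induction u[m] = -2·3^m − 1 for all m ≥ 1.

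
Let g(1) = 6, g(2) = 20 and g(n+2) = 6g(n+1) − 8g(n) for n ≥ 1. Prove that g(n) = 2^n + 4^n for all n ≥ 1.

Base cases: g(1) = 6 and 2^1 + 4^1 = 6; g(2) = 20 and 2^2 + 4^2 = 20.
Assume g(j) = 2^j + 4^j for all 1 ≤ j ≤ m, where m ≥ 2.
Then g(m+1) = 6g(m) − 8g(m−1) = 6·(2^m + 4^m) − 8·(2^{m−1} + 4^{m−1}) = (6·2 − 8)2^{m−1} + (6·4 − 8)4^{m−1} = 4·2^{m−1} + 16·4^{m−1} = 2^{m+1} + 4^{m+1}.
So the formula holds for m+1, and by strong induction g(n) = 2^n + 4^n for all n ≥ 1.

g(n) = 2^n + 4^n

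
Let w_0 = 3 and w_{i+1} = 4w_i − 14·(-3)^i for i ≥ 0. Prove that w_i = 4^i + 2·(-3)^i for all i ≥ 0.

Base case: w_0 = 3, and 4^0 + 2·(-3)^0 = 1 + 2 = 3.
Assume w_m = 4^m + 2·(-3)^m for some m ≥ 0.
Then w_{m+1} = 4w_m − 14·(-3)^m = 4·(4^m + 2·(-3)^m) − 14·(-3)^m = 4^{m+1} + 8·(-3)^m − 14·(-3)^m = 4^{m+1} − 6·(-3)^m = 4^{m+1} + 2·(-3)^{m+1}.
Hence w_i = 4^i + 2·(-3)^i for every i ≥ 0, by induction.

w_i = 4^i + 2·(-3)^i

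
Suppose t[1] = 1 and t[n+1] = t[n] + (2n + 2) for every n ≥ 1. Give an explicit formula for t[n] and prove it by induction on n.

Claim: t[n] = n^2 + n − 1.

Base case: t[1] = 1, and 1^2 + 1 − 1 = 1.
Assume t[k] = k^2 + k − 1.
Then t[k+1] = t[k] + (2k + 2) = (k^2 + k − 1) + (2k + 2) = k^2 + 3k + 1,
and (k+1)^2 + (k+1) − 1 = k^2 + 3k + 1.
Hence t[n] = n^2 + n − 1 for every n ≥ 1, by induction.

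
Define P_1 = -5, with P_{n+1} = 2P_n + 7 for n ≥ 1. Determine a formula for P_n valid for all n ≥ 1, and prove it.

Claim: P_n = 2^n − 7.

Base case: P_1 = -5, and 2^1 − 7 = 2 − 7 = -5.
Assume P_r = 2^r − 7 for some r ≥ 1.
Then P_{r+1} = 2P_r + 7 = 2·(2^r − 7) + 7 = 2^{r+1} − 14 + 7 = 2^{r+1} − 7.
So the formula holds for r+1, and by induction P_n = 2^n − 7 for all n ≥ 1.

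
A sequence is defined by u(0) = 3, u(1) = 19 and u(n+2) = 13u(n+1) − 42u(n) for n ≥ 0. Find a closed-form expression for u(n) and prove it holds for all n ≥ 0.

Claim: u(n) = 2·6^n + 7^n.

Base cases: u(0) = 3 and 2·6^0 + 7^0 = 3; u(1) = 19 and 2·6^1 + 7^1 = 19.
Assume u(j) = 2·6^j + 7^j for all 0 ≤ j ≤ k, where k ≥ 1.
Then u(k+1) = 13u(k) − 42u(k−1) = 13·(2·6^k + 7^k) − 42·(2·6^{k−1} + 7^{k−1}) = 2·(13·6 − 42)6^{k−1} + (13·7 − 42)7^{k−1} = 72·6^{k−1} + 49·7^{k−1} = 2·6^{k+1} + 7^{k+1}.
So the formula holds for k+1, and by strong induction u(n) = 2·6^n + 7^n for all n ≥ 0.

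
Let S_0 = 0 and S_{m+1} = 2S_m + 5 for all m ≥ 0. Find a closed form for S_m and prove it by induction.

Claim: S_m = 5·2^m − 5.

Base case: S_0 = 0, and 5·2^0 − 5 = 5 − 5 = 0.
Assume S_r = 5·2^r − 5 for some r ≥ 0.
Then S_{r+1} = 2S_r + 5 = 2·(5·2^r − 5) + 5 = 10·2^r − 10 + 5 = 5·2^{r+1} − 5.
So the formula holds for r+1, and by induction S_m = 5·2^m − 5 for all m ≥ 0.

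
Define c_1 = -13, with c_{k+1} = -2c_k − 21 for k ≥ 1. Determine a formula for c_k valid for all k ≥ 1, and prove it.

Claim: c_k = 3·(-2)^k − 7.

Base case: c_1 = -13, and 3·(-2)^1 − 7 = -6 − 7 = -13.
Assume c_j = 3·(-2)^j − 7 for some j ≥ 1.
Then c_{j+1} = -2c_j − 21 = -2·(3·(-2)^j − 7) − 21 = -6·(-2)^j + 14 − 21 = 3·(-2)^{j+1} − 7.
This completes the inductive step, so c_k = 3·(-2)^k − 7 for all k ≥ 1.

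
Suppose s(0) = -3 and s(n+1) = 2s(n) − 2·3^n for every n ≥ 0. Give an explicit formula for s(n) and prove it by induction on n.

Claim: s(n) = -2^n − 2·3^n.

Base case: s(0) = -3, and -2^0 − 2·3^0 = -1 − 2 = -3.
Assume s(r) = -2^r − 2·3^r for some r ≥ 0.
Then s(r+1) = 2s(r) − 2·3^r = 2·(-2^r − 2·3^r) − 2·3^r = -2^{r+1} − 4·3^r − 2·3^r = -2^{r+1} − 6·3^r = -2^{r+1} − 2·3^{r+1}.
This completes the inductive step, so s(n) = -2^n − 2·3^n for all n ≥ 0.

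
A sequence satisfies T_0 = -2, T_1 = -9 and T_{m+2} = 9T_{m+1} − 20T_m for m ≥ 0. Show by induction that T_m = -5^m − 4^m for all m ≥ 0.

Base cases: T_0 = -2 and -5^0 − 4^0 = -2; T_1 = -9 and -5^1 − 4^1 = -9.
Assume T_i = -5^i − 4^i for all 0 ≤ i ≤ j, where j ≥ 1.
Then T_{j+1} = 9T_j − 20T_{j−1} = 9·(-5^j − 4^j) − 20·(-5^{j−1} − 4^{j−1}) = -(9·5 − 20)5^{j−1} − (9·4 − 20)4^{j−1} = -25·5^{j−1} − 16·4^{j−1} = -5^{j+1} − 4^{j+1}.
By strong induction, T_m = -5^m − 4^m for all m ≥ 0.

T_m = -5^m − 4^m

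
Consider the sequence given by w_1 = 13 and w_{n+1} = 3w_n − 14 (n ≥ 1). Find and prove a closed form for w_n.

Claim: w_n = 2·3^n + 7.

Base case: w_1 = 13, and 2·3^1 + 7 = 6 + 7 = 13.
Assume w_k = 2·3^k + 7 for some k ≥ 1.
Then w_{k+1} = 3w_k − 14 = 3·(2·3^k + 7) − 14 = 6·3^k + 21 − 14 = 2·3^{k+1} + 7.
This completes the inductive step, so w_n = 2·3^n + 7 for all n ≥ 1.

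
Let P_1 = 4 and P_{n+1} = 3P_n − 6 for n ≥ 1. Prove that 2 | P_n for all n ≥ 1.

Base case: P_1 = 4 = 2·2, so 2 | P_1.
Assume 2 | P_r, so P_r = 2t for some integer t.
Then P_{r+1} = 3P_r − 6 = 3·(2t) − 6 = 2(3t − 3), so 2 | P_{r+1}.
So the property holds for r+1, and by induction 2 | P_n for all n ≥ 1.

2 | P_n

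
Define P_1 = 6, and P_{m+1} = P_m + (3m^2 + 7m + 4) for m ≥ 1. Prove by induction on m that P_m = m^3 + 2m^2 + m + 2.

Base case: P_1 = 6, and 1^3 + 2·1^2 + 1 + 2 = 6.
Assume P_j = j^3 + 2j^2 + j + 2.
Then P_{j+1} = P_j + (3j^2 + 7j + 4) = (j^3 + 2j^2 + j + 2) + (3j^2 + 7j + 4) = j^3 + 5j^2 + 8j + 6,
and (j+1)^3 + 2·(j+1)^2 + (j+1) + 2 = j^3 + 5j^2 + 8j + 6.
By induction, P_m = m^3 + 2m^2 + m + 2 for all m ≥ 1.

P_m = m^3 + 2m^2 + m + 2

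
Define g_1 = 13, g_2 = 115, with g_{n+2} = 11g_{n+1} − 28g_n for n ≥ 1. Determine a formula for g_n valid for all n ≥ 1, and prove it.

Claim: g_n = 3·7^n − 2·4^n.

Base cases: g_1 = 13 and 3·7^1 − 2·4^1 = 13; g_2 = 115 and 3·7^2 − 2·4^2 = 115.
Assume g_j = 3·7^j − 2·4^j for all 1 ≤ j ≤ r, where r ≥ 2.
Then g_{r+1} = 11g_r − 28g_{r−1} = 11·(3·7^r − 2·4^r) − 28·(3·7^{r−1} − 2·4^{r−1}) = 3·(11·7 − 28)7^{r−1} − 2·(11·4 − 28)4^{r−1} = 147·7^{r−1} − 32·4^{r−1} = 3·7^{r+1} − 2·4^{r+1}.
This completes the inductive step, so g_n = 3·7^n − 2·4^n for all n ≥ 1.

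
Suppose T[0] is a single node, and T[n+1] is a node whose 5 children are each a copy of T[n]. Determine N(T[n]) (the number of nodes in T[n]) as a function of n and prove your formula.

Claim: N(T[n]) = (5^{n+1} − 1)/4.

Base case: N(T[0]) = 1, and (5^{0+1} − 1)/4 = 1.
Assume N(T[k]) = (5^{k+1} − 1)/4.
Then N(T[k+1]) = 1 + 5N(T[k]) = 1 + 5·(5^{k+1} − 1)/4 = 1 + (5^{k+2} − 5)/4 = (4 + 5^{k+2} − 5)/4 = (5^{k+2} − 1)/4.
Hence N(T[n]) = (5^{n+1} − 1)/4 for every n ≥ 0, by induction.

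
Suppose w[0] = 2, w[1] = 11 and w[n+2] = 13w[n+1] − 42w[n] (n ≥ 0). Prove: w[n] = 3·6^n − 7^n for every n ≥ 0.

Base cases: w[0] = 2 and 3·6^0 − 7^0 = 2; w[1] = 11 and 3·6^1 − 7^1 = 11.
Assume w[j] = 3·6^j − 7^j for all 0 ≤ j ≤ r, where r ≥ 1.
Then w[r+1] = 13w[r] − 42w[r−1] = 13·(3·6^r − 7^r) − 42·(3·6^{r−1} − 7^{r−1}) = 3·(13·6 − 42)6^{r−1} − (13·7 − 42)7^{r−1} = 108·6^{r−1} − 49·7^{r−1} = 3·6^{r+1} − 7^{r+1}.
By strong induction, w[n] = 3·6^n − 7^n for all n ≥ 0.

w[n] = 3·6^n − 7^n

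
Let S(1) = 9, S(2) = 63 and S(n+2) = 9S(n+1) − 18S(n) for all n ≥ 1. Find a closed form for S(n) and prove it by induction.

Claim: S(n) = 2·6^n − 3^n.

Base cases: S(1) = 9 and 2·6^1 − 3^1 = 9; S(2) = 63 and 2·6^2 − 3^2 = 63.
Assume S(j) = 2·6^j − 3^j for all 1 ≤ j ≤ k, where k ≥ 2.
Then S(k+1) = 9S(k) − 18S(k−1) = 9·(2·6^k − 3^k) − 18·(2·6^{k−1} − 3^{k−1}) = 2·(9·6 − 18)6^{k−1} − (9·3 − 18)3^{k−1} = 72·6^{k−1} − 9·3^{k−1} = 2·6^{k+1} − 3^{k+1}.
By strong induction, S(n) = 2·6^n − 3^n for all n ≥ 1.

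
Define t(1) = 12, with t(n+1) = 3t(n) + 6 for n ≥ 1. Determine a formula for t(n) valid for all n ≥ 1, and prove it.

Claim: t(n) = 5·3^n − 3.

Base case: t(1) = 12, and 5·3^1 − 3 = 15 − 3 = 12.
Assume t(k) = 5·3^k − 3 for some k ≥ 1.
Then t(k+1) = 3t(k) + 6 = 3·(5·3^k − 3) + 6 = 15·3^k − 9 + 6 = 5·3^{k+1} − 3.
So the formula holds for k+1, and by induction t(n) = 5·3^n − 3 for all n ≥ 1.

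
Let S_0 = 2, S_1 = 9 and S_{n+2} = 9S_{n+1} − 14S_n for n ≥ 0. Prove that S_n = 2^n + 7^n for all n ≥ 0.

Base cases: S_0 = 2 and 2^0 + 7^0 = 2; S_1 = 9 and 2^1 + 7^1 = 9.
Assume S_i = 2^i + 7^i for all 0 ≤ i ≤ j, where j ≥ 1.
Then S_{j+1} = 9S_j − 14S_{j−1} = 9·(2^j + 7^j) − 14·(2^{j−1} + 7^{j−1}) = (9·2 − 14)2^{j−1} + (9·7 − 14)7^{j−1} = 4·2^{j−1} + 49·7^{j−1} = 2^{j+1} + 7^{j+1}.
So the formula holds for j+1, and by strong induction S_n = 2^n + 7^n for all n ≥ 0.

S_n = 2^n + 7^n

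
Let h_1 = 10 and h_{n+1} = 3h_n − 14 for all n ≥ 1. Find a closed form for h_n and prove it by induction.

Claim: h_n = 3^n + 7.

Base case: h_1 = 10, and 3^1 + 7 = 3 + 7 = 10.
Assume h_m = 3^m + 7 for some m ≥ 1.
Then h_{m+1} = 3h_m − 14 = 3·(3^m + 7) − 14 = 3^{m+1} + 21 − 14 = 3^{m+1} + 7.
So the formula holds for m+1, and by induction h_n = 3^n + 7 for all n ≥ 1.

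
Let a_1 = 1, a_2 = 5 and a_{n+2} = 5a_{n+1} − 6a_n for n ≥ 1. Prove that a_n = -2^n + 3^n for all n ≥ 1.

Base cases: a_1 = 1 and -2^1 + 3^1 = 1; a_2 = 5 and -2^2 + 3^2 = 5.
Assume a_j = -2^j + 3^j for all 1 ≤ j ≤ r, where r ≥ 2.
Then a_{r+1} = 5a_r − 6a_{r−1} = 5·(-2^r + 3^r) − 6·(-2^{r−1} + 3^{r−1}) = -(5·2 − 6)2^{r−1} + (5·3 − 6)3^{r−1} = -4·2^{r−1} + 9·3^{r−1} = -2^{r+1} + 3^{r+1}.
So the formula holds for r+1, and by strong induction a_n = -2^n + 3^n for all n ≥ 1.

a_n = -2^n + 3^n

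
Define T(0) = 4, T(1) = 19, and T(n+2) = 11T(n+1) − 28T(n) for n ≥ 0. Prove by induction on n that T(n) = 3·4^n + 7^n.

Base cases: T(0) = 4 and 3·4^0 + 7^0 = 4; T(1) = 19 and 3·4^1 + 7^1 = 19.
Assume T(i) = 3·4^i + 7^i for all 0 ≤ i ≤ j, where j ≥ 1.
Then T(j+1) = 11T(j) − 28T(j−1) = 11·(3·4^j + 7^j) − 28·(3·4^{j−1} + 7^{j−1}) = 3·(11·4 − 28)4^{j−1} + (11·7 − 28)7^{j−1} = 48·4^{j−1} + 49·7^{j−1} = 3·4^{j+1} + 7^{j+1}.
So the formula holds for j+1, and by strong induction T(n) = 3·4^n + 7^n for all n ≥ 0.

T(n) = 3·4^n + 7^n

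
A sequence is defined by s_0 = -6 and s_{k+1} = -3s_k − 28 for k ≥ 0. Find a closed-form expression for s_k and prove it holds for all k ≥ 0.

Claim: s_k = (-3)^k − 7.

Base case: s_0 = -6, and (-3)^0 − 7 = 1 − 7 = -6.
Assume s_m = (-3)^m − 7 for some m ≥ 0.
Then s_{m+1} = -3s_m − 28 = -3·((-3)^m − 7) − 28 = -3·(-3)^m + 21 − 28 = (-3)^{m+1} − 7.
By induction, s_k = (-3)^k − 7 for all k ≥ 0.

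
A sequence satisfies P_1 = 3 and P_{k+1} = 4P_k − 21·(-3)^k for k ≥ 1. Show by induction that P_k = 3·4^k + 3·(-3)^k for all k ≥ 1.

Base case: P_1 = 3, and 3·4^1 + 3·(-3)^1 = 12 − 9 = 3.
Assume P_j = 3·4^j + 3·(-3)^j for some j ≥ 1.
Then P_{j+1} = 4P_j − 21·(-3)^j = 4·(3·4^j + 3·(-3)^j) − 21·(-3)^j = 3·4^{j+1} + 12·(-3)^j − 21·(-3)^j = 3·4^{j+1} − 9·(-3)^j = 3·4^{j+1} + 3·(-3)^{j+1}.
So the formula holds for j+1, and by induction P_k = 3·4^k + 3·(-3)^k for all k ≥ 1.

P_k = 3·4^k + 3·(-3)^k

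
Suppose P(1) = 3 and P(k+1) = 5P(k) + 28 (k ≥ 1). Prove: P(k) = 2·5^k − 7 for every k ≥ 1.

Base case: P(1) = 3, and 2·5^1 − 7 = 10 − 7 = 3.
Assume P(m) = 2·5^m − 7 for some m ≥ 1.
Then P(m+1) = 5P(m) + 28 = 5·(2·5^m − 7) + 28 = 10·5^m − 35 + 28 = 2·5^{m+1} − 7.
By induction, P(k) = 2·5^k − 7 for all k ≥ 1.

P(k) = 2·5^k − 7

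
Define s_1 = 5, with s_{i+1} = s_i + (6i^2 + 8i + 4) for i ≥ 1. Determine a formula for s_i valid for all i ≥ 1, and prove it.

Claim: s_i = 2i^3 + i^2 + i + 1.

Base case: s_1 = 5, and 2·1^3 + 1^2 + 1 + 1 = 5.
Assume s_r = 2r^3 + r^2 + r + 1.
Then s_{r+1} = s_r + (6r^2 + 8r + 4) = (2r^3 + r^2 + r + 1) + (6r^2 + 8r + 4) = 2r^3 + 7r^2 + 9r + 5,
and 2·(r+1)^3 + (r+1)^2 + (r+1) + 1 = 2r^3 + 7r^2 + 9r + 5.
Hence s_i = 2i^3 + i^2 + i + 1 for every i ≥ 1, by induction.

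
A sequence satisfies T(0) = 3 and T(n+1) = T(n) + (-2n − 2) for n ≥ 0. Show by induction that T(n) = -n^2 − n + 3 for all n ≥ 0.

Base case: T(0) = 3, and -0^2 − 0 + 3 = 3.
Assume T(k) = -k^2 − k + 3.
Then T(k+1) = T(k) + (-2k − 2) = (-k^2 − k + 3) + (-2k − 2) = -k^2 − 3k + 1,
and -(k+1)^2 − (k+1) + 3 = -k^2 − 3k + 1.
This completes the inductive step, so T(n) = -n^2 − n + 3 for all n ≥ 0.

T(n) = -n^2 − n + 3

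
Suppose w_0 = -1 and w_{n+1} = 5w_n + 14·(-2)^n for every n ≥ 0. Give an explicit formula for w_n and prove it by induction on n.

Claim: w_n = 5^n − 2·(-2)^n.

Base case: w_0 = -1, and 5^0 − 2·(-2)^0 = 1 − 2 = -1.
Assume w_m = 5^m − 2·(-2)^m for some m ≥ 0.
Then w_{m+1} = 5w_m + 14·(-2)^m = 5·(5^m − 2·(-2)^m) + 14·(-2)^m = 5^{m+1} − 10·(-2)^m + 14·(-2)^m = 5^{m+1} + 4·(-2)^m = 5^{m+1} − 2·(-2)^{m+1}.
Hence w_n = 5^n − 2·(-2)^n for every n ≥ 0, by induction.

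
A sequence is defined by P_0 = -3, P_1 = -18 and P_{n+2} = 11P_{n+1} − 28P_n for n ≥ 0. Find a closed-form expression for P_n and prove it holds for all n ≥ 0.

Claim: P_n = -4^n − 2·7^n.

Base cases: P_0 = -3 and -4^0 − 2·7^0 = -3; P_1 = -18 and -4^1 − 2·7^1 = -18.
Assume P_i = -4^i − 2·7^i for all 0 ≤ i ≤ j, where j ≥ 1.
Then P_{j+1} = 11P_j − 28P_{j−1} = 11·(-4^j − 2·7^j) − 28·(-4^{j−1} − 2·7^{j−1}) = -(11·4 − 28)4^{j−1} − 2·(11·7 − 28)7^{j−1} = -16·4^{j−1} − 98·7^{j−1} = -4^{j+1} − 2·7^{j+1}.
So the formula holds for j+1, and by strong induction P_n = -4^n − 2·7^n for all n ≥ 0.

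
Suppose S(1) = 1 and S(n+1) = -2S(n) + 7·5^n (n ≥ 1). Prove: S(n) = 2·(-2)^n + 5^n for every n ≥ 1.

Base case: S(1) = 1, and 2·(-2)^1 + 5^1 = -4 + 5 = 1.
Assume S(k) = 2·(-2)^k + 5^k for some k ≥ 1.
Then S(k+1) = -2S(k) + 7·5^k = -2·(2·(-2)^k + 5^k) + 7·5^k = 2·(-2)^{k+1} − 2·5^k + 7·5^k = 2·(-2)^{k+1} + 5·5^k = 2·(-2)^{k+1} + 5^{k+1}.
This completes the inductive step, so S(n) = 2·(-2)^n + 5^n for all n ≥ 1.

S(n) = 2·(-2)^n + 5^n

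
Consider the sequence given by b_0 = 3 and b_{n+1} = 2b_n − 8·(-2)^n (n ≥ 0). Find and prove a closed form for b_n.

Claim: b_n = 2^n + 2·(-2)^n.

Base case: b_0 = 3, and 2^0 + 2·(-2)^0 = 1 + 2 = 3.
Assume b_k = 2^k + 2·(-2)^k for some k ≥ 0.
Then b_{k+1} = 2b_k − 8·(-2)^k = 2·(2^k + 2·(-2)^k) − 8·(-2)^k = 2^{k+1} + 4·(-2)^k − 8·(-2)^k = 2^{k+1} − 4·(-2)^k = 2^{k+1} + 2·(-2)^{k+1}.
This completes the inductive step, so b_n = 2^n + 2·(-2)^n for all n ≥ 0.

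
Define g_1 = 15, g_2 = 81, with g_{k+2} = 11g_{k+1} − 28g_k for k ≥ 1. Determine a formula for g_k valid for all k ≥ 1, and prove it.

Claim: g_k = 2·4^k + 7^k.

Base cases: g_1 = 15 and 2·4^1 + 7^1 = 15; g_2 = 81 and 2·4^2 + 7^2 = 81.
Assume g_j = 2·4^j + 7^j for all 1 ≤ j ≤ r, where r ≥ 2.
Then g_{r+1} = 11g_r − 28g_{r−1} = 11·(2·4^r + 7^r) − 28·(2·4^{r−1} + 7^{r−1}) = 2·(11·4 − 28)4^{r−1} + (11·7 − 28)7^{r−1} = 32·4^{r−1} + 49·7^{r−1} = 2·4^{r+1} + 7^{r+1}.
So the formula holds for r+1, and by strong induction g_k = 2·4^k + 7^k for all k ≥ 1.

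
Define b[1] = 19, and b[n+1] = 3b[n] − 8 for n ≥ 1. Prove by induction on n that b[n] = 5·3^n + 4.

Base case: b[1] = 19, and 5·3^1 + 4 = 15 + 4 = 19.
Assume b[k] = 5·3^k + 4 for some k ≥ 1.
Then b[k+1] = 3b[k] − 8 = 3·(5·3^k + 4) − 8 = 15·3^k + 12 − 8 = 5·3^{k+1} + 4.
So the formula holds for k+1, and by induction b[n] = 5·3^n + 4 for all n ≥ 1.

b[n] = 5·3^n + 4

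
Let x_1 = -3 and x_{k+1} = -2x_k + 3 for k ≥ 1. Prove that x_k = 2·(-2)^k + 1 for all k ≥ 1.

Base case: x_1 = -3, and 2·(-2)^1 + 1 = -4 + 1 = -3.
Assume x_j = 2·(-2)^j + 1 for some j ≥ 1.
Then x_{j+1} = -2x_j + 3 = -2·(2·(-2)^j + 1) + 3 = -4·(-2)^j − 2 + 3 = 2·(-2)^{j+1} + 1.
This completes the inductive step, so x_k = 2·(-2)^k + 1 for all k ≥ 1.

x_k = 2·(-2)^k + 1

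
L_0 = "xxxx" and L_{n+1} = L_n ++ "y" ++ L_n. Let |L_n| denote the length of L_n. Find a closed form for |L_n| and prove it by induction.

Claim: |L_n| = 5·2^n − 1.

Base case: |L_0| = 4, and 5·2^0 − 1 = 4.
Assume |L_j| = 5·2^j − 1.
Then |L_{j+1}| = |L_j| + 1 + |L_j| = 2|L_j| + 1 = 2(5·2^j − 1) + 1 = 5·2^{j+1} − 2 + 1 = 5·2^{j+1} − 1.
By induction, |L_n| = 5·2^n − 1 for all n ≥ 0.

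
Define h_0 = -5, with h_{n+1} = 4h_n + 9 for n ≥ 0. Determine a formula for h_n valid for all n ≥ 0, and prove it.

Claim: h_n = -2·4^n − 3.

Base case: h_0 = -5, and -2·4^0 − 3 = -2 − 3 = -5.
Assume h_m = -2·4^m − 3 for some m ≥ 0.
Then h_{m+1} = 4h_m + 9 = 4·(-2·4^m − 3) + 9 = -8·4^m − 12 + 9 = -2·4^{m+1} − 3.
Hence h_n = -2·4^n − 3 for every n ≥ 0, by induction.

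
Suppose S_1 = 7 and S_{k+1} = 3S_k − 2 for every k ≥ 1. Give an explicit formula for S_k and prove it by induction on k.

Claim: S_k = 2·3^k + 1.

Base case: S_1 = 7, and 2·3^1 + 1 = 6 + 1 = 7.
Assume S_r = 2·3^r + 1 for some r ≥ 1.
Then S_{r+1} = 3S_r − 2 = 3·(2·3^r + 1) − 2 = 6·3^r + 3 − 2 = 2·3^{r+1} + 1.
This completes the inductive step, so S_k = 2·3^k + 1 for all k ≥ 1.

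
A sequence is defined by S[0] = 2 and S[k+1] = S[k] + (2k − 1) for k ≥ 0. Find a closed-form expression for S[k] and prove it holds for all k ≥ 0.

Claim: S[k] = k^2 − 2k + 2.

Base case: S[0] = 2, and 0^2 − 2·0 + 2 = 2.
Assume S[j] = j^2 − 2j + 2.
Then S[j+1] = S[j] + (2j − 1) = (j^2 − 2j + 2) + (2j − 1) = j^2 + 1,
and (j+1)^2 − 2·(j+1) + 2 = j^2 + 1.
Hence S[k] = k^2 − 2k + 2 for every k ≥ 0, by induction.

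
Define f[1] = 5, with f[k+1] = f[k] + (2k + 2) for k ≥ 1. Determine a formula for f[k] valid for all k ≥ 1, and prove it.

Claim: f[k] = k^2 + k + 3.

Base case: f[1] = 5, and 1^2 + 1 + 3 = 5.
Assume f[m] = m^2 + m + 3.
Then f[m+1] = f[m] + (2m + 2) = (m^2 + m + 3) + (2m + 2) = m^2 + 3m + 5,
and (m+1)^2 + (m+1) + 3 = m^2 + 3m + 5.
Hence f[k] = k^2 + k + 3 for every k ≥ 1, by induction.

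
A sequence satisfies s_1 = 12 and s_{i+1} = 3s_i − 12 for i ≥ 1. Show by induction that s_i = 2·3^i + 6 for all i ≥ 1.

Base case: s_1 = 12, and 2·3^1 + 6 = 6 + 6 = 12.
Assume s_k = 2·3^k + 6 for some k ≥ 1.
Then s_{k+1} = 3s_k − 12 = 3·(2·3^k + 6) − 12 = 6·3^k + 18 − 12 = 2·3^{k+1} + 6.
Hence s_i = 2·3^i + 6 for every i ≥ 1, by induction.

s_i = 2·3^i + 6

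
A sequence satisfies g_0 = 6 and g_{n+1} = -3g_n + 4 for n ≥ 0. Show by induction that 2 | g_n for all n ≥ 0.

Base case: g_0 = 6 = 2·3, so 2 | g_0.
Assume 2 | g_k, so g_k = 2t for some integer t.
Then g_{k+1} = -3g_k + 4 = -3·(2t) + 4 = 2(-3t + 2), so 2 | g_{k+1}.
So the property holds for k+1, and by induction 2 | g_n for all n ≥ 0.

2 | g_n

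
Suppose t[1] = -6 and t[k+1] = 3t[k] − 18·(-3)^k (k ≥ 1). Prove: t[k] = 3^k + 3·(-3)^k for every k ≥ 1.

Base case: t[1] = -6, and 3^1 + 3·(-3)^1 = 3 − 9 = -6.
Assume t[j] = 3^j + 3·(-3)^j for some j ≥ 1.
Then t[j+1] = 3t[j] − 18·(-3)^j = 3·(3^j + 3·(-3)^j) − 18·(-3)^j = 3^{j+1} + 9·(-3)^j − 18·(-3)^j = 3^{j+1} − 9·(-3)^j = 3^{j+1} + 3·(-3)^{j+1}.
This completes the inductive step, so t[k] = 3^k + 3·(-3)^k for all k ≥ 1.

t[k] = 3^k + 3·(-3)^k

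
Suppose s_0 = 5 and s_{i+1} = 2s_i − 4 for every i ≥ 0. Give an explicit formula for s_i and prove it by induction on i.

Claim: s_i = 2^i + 4.

Base case: s_0 = 5, and 2^0 + 4 = 1 + 4 = 5.
Assume s_m = 2^m + 4 for some m ≥ 0.
Then s_{m+1} = 2s_m − 4 = 2·(2^m + 4) − 4 = 2^{m+1} + 8 − 4 = 2^{m+1} + 4.
By induction, s_i = 2^i + 4 for all i ≥ 0.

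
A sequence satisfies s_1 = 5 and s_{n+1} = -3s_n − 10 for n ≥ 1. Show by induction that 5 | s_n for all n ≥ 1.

Base case: s_1 = 5 = 5·1, so 5 | s_1.
Assume 5 | s_r, so s_r = 5t for some integer t.
Then s_{r+1} = -3s_r − 10 = -3·(5t) − 10 = 5(-3t − 2), so 5 | s_{r+1}.
So the property holds for r+1, and by induction 5 | s_n for all n ≥ 1.

5 | s_n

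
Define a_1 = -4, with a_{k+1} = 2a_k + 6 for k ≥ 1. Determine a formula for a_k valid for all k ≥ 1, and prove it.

Claim: a_k = 2^k − 6.

Base case: a_1 = -4, and 2^1 − 6 = 2 − 6 = -4.
Assume a_m = 2^m − 6 for some m ≥ 1.
Then a_{m+1} = 2a_m + 6 = 2·(2^m − 6) + 6 = 2^{m+1} − 12 + 6 = 2^{m+1} − 6.
This completes the inductive step, so a_k = 2^k − 6 for all k ≥ 1.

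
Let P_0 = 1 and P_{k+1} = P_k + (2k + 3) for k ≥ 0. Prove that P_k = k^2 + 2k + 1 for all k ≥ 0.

Base case: P_0 = 1, and 0^2 + 2·0 + 1 = 1.
Assume P_r = r^2 + 2r + 1.
Then P_{r+1} = P_r + (2r + 3) = (r^2 + 2r + 1) + (2r + 3) = r^2 + 4r + 4,
and (r+1)^2 + 2·(r+1) + 1 = r^2 + 4r + 4.
Hence P_k = k^2 + 2k + 1 for every k ≥ 0, by induction.

P_k = k^2 + 2k + 1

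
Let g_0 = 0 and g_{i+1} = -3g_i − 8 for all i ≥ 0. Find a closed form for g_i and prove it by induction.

Claim: g_i = 2·(-3)^i − 2.

Base case: g_0 = 0, and 2·(-3)^0 − 2 = 2 − 2 = 0.
Assume g_k = 2·(-3)^k − 2 for some k ≥ 0.
Then g_{k+1} = -3g_k − 8 = -3·(2·(-3)^k − 2) − 8 = -6·(-3)^k + 6 − 8 = 2·(-3)^{k+1} − 2.
Hence g_i = 2·(-3)^i − 2 for every i ≥ 0, by induction.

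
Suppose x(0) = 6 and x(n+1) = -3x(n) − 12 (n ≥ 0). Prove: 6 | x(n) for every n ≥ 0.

Base case: x(0) = 6 = 6·1, so 6 | x(0).
Assume 6 | x(r), so x(r) = 6t for some integer t.
Then x(r+1) = -3x(r) − 12 = -3·(6t) − 12 = 6(-3t − 2), so 6 | x(r+1).
So the property holds for r+1, and by induction 6 | x(n) for all n ≥ 0.

6 | x(n)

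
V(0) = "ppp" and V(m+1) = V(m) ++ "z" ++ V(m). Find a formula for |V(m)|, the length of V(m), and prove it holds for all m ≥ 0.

Claim: |V(m)| = 2^{m+2} − 1.

Base case: |V(0)| = 3, and 2^{0+2} − 1 = 3.
Assume |V(k)| = 2^{k+2} − 1.
Then |V(k+1)| = |V(k)| + 1 + |V(k)| = 2|V(k)| + 1 = 2(2^{k+2} − 1) + 1 = 2^{k+3} − 2 + 1 = 2^{k+3} − 1.
By induction, |V(m)| = 2^{m+2} − 1 for all m ≥ 0.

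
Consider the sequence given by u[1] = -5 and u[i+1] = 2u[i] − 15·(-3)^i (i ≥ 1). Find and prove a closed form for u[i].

Claim: u[i] = 2·2^i + 3·(-3)^i.

Base case: u[1] = -5, and 2·2^1 + 3·(-3)^1 = 4 − 9 = -5.
Assume u[r] = 2·2^r + 3·(-3)^r for some r ≥ 1.
Then u[r+1] = 2u[r] − 15·(-3)^r = 2·(2·2^r + 3·(-3)^r) − 15·(-3)^r = 2·2^{r+1} + 6·(-3)^r − 15·(-3)^r = 2·2^{r+1} − 9·(-3)^r = 2·2^{r+1} + 3·(-3)^{r+1}.
Hence u[i] = 2·2^i + 3·(-3)^i for every i ≥ 1, by induction.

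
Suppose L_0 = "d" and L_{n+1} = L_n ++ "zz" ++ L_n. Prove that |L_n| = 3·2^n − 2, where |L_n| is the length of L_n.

Base case: |L_0| = 1, and 3·2^0 − 2 = 1.
Assume |L_j| = 3·2^j − 2.
Then |L_{j+1}| = |L_j| + 2 + |L_j| = 2|L_j| + 2 = 2(3·2^j − 2) + 2 = 3·2^{j+1} − 4 + 2 = 3·2^{j+1} − 2.
Hence |L_n| = 3·2^n − 2 for every n ≥ 0, by induction.

|L_n| = 3·2^n − 2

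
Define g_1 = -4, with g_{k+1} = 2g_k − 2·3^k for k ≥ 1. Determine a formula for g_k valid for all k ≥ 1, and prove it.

Claim: g_k = 2^k − 2·3^k.

Base case: g_1 = -4, and 2^1 − 2·3^1 = 2 − 6 = -4.
Assume g_r = 2^r − 2·3^r for some r ≥ 1.
Then g_{r+1} = 2g_r − 2·3^r = 2·(2^r − 2·3^r) − 2·3^r = 2^{r+1} − 4·3^r − 2·3^r = 2^{r+1} − 6·3^r = 2^{r+1} − 2·3^{r+1}.
This completes the inductive step, so g_k = 2^k − 2·3^k for all k ≥ 1.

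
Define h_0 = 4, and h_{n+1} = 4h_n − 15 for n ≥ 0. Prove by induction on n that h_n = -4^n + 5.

Base case: h_0 = 4, and -4^0 + 5 = -1 + 5 = 4.
Assume h_r = -4^r + 5 for some r ≥ 0.
Then h_{r+1} = 4h_r − 15 = 4·(-4^r + 5) − 15 = -4^{r+1} + 20 − 15 = -4^{r+1} + 5.
By induction, h_n = -4^n + 5 for all n ≥ 0.

h_n = -4^n + 5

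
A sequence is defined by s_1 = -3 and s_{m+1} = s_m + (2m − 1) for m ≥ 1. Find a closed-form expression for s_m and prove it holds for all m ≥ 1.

Claim: s_m = m^2 − 2m − 2.

Base case: s_1 = -3, and 1^2 − 2·1 − 2 = -3.
Assume s_j = j^2 − 2j − 2.
Then s_{j+1} = s_j + (2j − 1) = (j^2 − 2j − 2) + (2j − 1) = j^2 − 3,
and (j+1)^2 − 2·(j+1) − 2 = j^2 − 3.
This completes the inductive step, so s_m = m^2 − 2m − 2 for all m ≥ 1.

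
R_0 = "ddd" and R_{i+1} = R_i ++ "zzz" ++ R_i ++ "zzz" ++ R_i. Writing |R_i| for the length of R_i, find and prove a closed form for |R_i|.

Claim: |R_i| = 6·3^i − 3.

Base case: |R_0| = 3, and 6·3^0 − 3 = 3.
Assume |R_k| = 6·3^k − 3.
Then |R_{k+1}| = 3|R_k| + 6 = 3(6·3^k − 3) + 6 = 6·3^{k+1} − 9 + 6 = 6·3^{k+1} − 3.
So the formula holds for k+1, and by induction |R_i| = 6·3^i − 3 for all i ≥ 0.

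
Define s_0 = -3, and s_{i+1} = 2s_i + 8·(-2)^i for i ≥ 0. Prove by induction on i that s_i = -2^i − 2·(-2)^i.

Base case: s_0 = -3, and -2^0 − 2·(-2)^0 = -1 − 2 = -3.
Assume s_k = -2^k − 2·(-2)^k for some k ≥ 0.
Then s_{k+1} = 2s_k + 8·(-2)^k = 2·(-2^k − 2·(-2)^k) + 8·(-2)^k = -2^{k+1} − 4·(-2)^k + 8·(-2)^k = -2^{k+1} + 4·(-2)^k = -2^{k+1} − 2·(-2)^{k+1}.
This completes the inductive step, so s_i = -2^i − 2·(-2)^i for all i ≥ 0.

s_i = -2^i − 2·(-2)^i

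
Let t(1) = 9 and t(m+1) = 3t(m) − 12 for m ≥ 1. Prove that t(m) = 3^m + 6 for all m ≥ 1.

Base case: t(1) = 9, and 3^1 + 6 = 3 + 6 = 9.
Assume t(k) = 3^k + 6 for some k ≥ 1.
Then t(k+1) = 3t(k) − 12 = 3·(3^k + 6) − 12 = 3^{k+1} + 18 − 12 = 3^{k+1} + 6.
This completes the inductive step, so t(m) = 3^m + 6 for all m ≥ 1.

t(m) = 3^m + 6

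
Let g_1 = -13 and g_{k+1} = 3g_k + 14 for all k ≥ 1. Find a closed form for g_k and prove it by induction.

Claim: g_k = -2·3^k − 7.

Base case: g_1 = -13, and -2·3^1 − 7 = -6 − 7 = -13.
Assume g_j = -2·3^j − 7 for some j ≥ 1.
Then g_{j+1} = 3g_j + 14 = 3·(-2·3^j − 7) + 14 = -6·3^j − 21 + 14 = -2·3^{j+1} − 7.
Hence g_k = -2·3^k − 7 for every k ≥ 1, by induction.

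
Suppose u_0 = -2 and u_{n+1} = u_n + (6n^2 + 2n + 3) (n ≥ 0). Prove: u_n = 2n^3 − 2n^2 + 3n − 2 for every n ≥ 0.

Base case: u_0 = -2, and 2·0^3 − 2·0^2 + 3·0 − 2 = -2.
Assume u_k = 2k^3 − 2k^2 + 3k − 2.
Then u_{k+1} = u_k + (6k^2 + 2k + 3) = (2k^3 − 2k^2 + 3k − 2) + (6k^2 + 2k + 3) = 2k^3 + 4k^2 + 5k + 1,
and 2·(k+1)^3 − 2·(k+1)^2 + 3·(k+1) − 2 = 2k^3 + 4k^2 + 5k + 1.
This completes the inductive step, so u_n = 2n^3 − 2n^2 + 3n − 2 for all n ≥ 0.

u_n = 2n^3 − 2n^2 + 3n − 2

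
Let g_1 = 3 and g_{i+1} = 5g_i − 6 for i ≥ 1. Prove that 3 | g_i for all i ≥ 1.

Base case: g_1 = 3 = 3·1, so 3 | g_1.
Assume 3 | g_r, so g_r = 3t for some integer t.
Then g_{r+1} = 5g_r − 6 = 5·(3t) − 6 = 3(5t − 2), so 3 | g_{r+1}.
By induction, 3 | g_i for all i ≥ 1.

3 | g_i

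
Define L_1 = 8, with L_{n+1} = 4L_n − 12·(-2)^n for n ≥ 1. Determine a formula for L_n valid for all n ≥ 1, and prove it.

Claim: L_n = 3·4^n + 2·(-2)^n.

Base case: L_1 = 8, and 3·4^1 + 2·(-2)^1 = 12 − 4 = 8.
Assume L_j = 3·4^j + 2·(-2)^j for some j ≥ 1.
Then L_{j+1} = 4L_j − 12·(-2)^j = 4·(3·4^j + 2·(-2)^j) − 12·(-2)^j = 3·4^{j+1} + 8·(-2)^j − 12·(-2)^j = 3·4^{j+1} − 4·(-2)^j = 3·4^{j+1} + 2·(-2)^{j+1}.
By induction, L_n = 3·4^n + 2·(-2)^n for all n ≥ 1.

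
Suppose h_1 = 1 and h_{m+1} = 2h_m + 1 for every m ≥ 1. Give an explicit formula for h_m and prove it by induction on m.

Claim: h_m = 2^m − 1.

Base case: h_1 = 1, and 2^1 − 1 = 2 − 1 = 1.
Assume h_r = 2^r − 1 for some r ≥ 1.
Then h_{r+1} = 2h_r + 1 = 2·(2^r − 1) + 1 = 2^{r+1} − 2 + 1 = 2^{r+1} − 1.
This completes the inductive step, so h_m = 2^m − 1 for all m ≥ 1.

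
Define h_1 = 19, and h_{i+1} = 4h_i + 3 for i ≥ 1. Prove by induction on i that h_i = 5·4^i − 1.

Base case: h_1 = 19, and 5·4^1 − 1 = 20 − 1 = 19.
Assume h_k = 5·4^k − 1 for some k ≥ 1.
Then h_{k+1} = 4h_k + 3 = 4·(5·4^k − 1) + 3 = 20·4^k − 4 + 3 = 5·4^{k+1} − 1.
So the formula holds for k+1, and by induction h_i = 5·4^i − 1 for all i ≥ 1.

h_i = 5·4^i − 1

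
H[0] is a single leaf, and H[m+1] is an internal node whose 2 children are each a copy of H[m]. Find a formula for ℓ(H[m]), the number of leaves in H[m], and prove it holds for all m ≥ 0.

Claim: ℓ(H[m]) = 2^m.

Base case: ℓ(H[0]) = 1, and 2^0 = 1.
Assume ℓ(H[r]) = 2^r.
Then ℓ(H[r+1]) = 2·ℓ(H[r]) = 2·2^r = 2^{r+1}.
Hence ℓ(H[m]) = 2^m for every m ≥ 0, by induction.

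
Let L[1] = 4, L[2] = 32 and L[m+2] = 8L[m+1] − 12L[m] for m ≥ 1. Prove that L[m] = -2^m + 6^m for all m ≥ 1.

Base cases: L[1] = 4 and -2^1 + 6^1 = 4; L[2] = 32 and -2^2 + 6^2 = 32.
Assume L[j] = -2^j + 6^j for all 1 ≤ j ≤ k, where k ≥ 2.
Then L[k+1] = 8L[k] − 12L[k−1] = 8·(-2^k + 6^k) − 12·(-2^{k−1} + 6^{k−1}) = -(8·2 − 12)2^{k−1} + (8·6 − 12)6^{k−1} = -4·2^{k−1} + 36·6^{k−1} = -2^{k+1} + 6^{k+1}.
Hence L[m] = -2^m + 6^m for every m ≥ 1, by strong induction.

L[m] = -2^m + 6^m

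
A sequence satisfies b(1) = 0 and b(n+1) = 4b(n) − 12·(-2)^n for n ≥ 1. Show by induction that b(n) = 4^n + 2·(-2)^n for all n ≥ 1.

Base case: b(1) = 0, and 4^1 + 2·(-2)^1 = 4 − 4 = 0.
Assume b(k) = 4^k + 2·(-2)^k for some k ≥ 1.
Then b(k+1) = 4b(k) − 12·(-2)^k = 4·(4^k + 2·(-2)^k) − 12·(-2)^k = 4^{k+1} + 8·(-2)^k − 12·(-2)^k = 4^{k+1} − 4·(-2)^k = 4^{k+1} + 2·(-2)^{k+1}.
This completes the inductive step, so b(n) = 4^n + 2·(-2)^n for all n ≥ 1.

b(n) = 4^n + 2·(-2)^n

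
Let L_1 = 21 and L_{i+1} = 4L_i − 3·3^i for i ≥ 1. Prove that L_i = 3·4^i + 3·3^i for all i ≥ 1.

Base case: L_1 = 21, and 3·4^1 + 3·3^1 = 12 + 9 = 21.
Assume L_r = 3·4^r + 3·3^r for some r ≥ 1.
Then L_{r+1} = 4L_r − 3·3^r = 4·(3·4^r + 3·3^r) − 3·3^r = 3·4^{r+1} + 12·3^r − 3·3^r = 3·4^{r+1} + 9·3^r = 3·4^{r+1} + 3·3^{r+1}.
Hence L_i = 3·4^i + 3·3^i for every i ≥ 1, by induction.

L_i = 3·4^i + 3·3^i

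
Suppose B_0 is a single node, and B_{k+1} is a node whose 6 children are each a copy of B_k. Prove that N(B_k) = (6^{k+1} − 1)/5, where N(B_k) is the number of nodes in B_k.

Base case: N(B_0) = 1, and (6^{0+1} − 1)/5 = 1.
Assume N(B_m) = (6^{m+1} − 1)/5.
Then N(B_{m+1}) = 1 + 6N(B_m) = 1 + 6·(6^{m+1} − 1)/5 = 1 + (6^{m+2} − 6)/5 = (5 + 6^{m+2} − 6)/5 = (6^{m+2} − 1)/5.
This completes the inductive step, so N(B_k) = (6^{k+1} − 1)/5 for all k ≥ 0.

N(B_k) = (6^{k+1} − 1)/5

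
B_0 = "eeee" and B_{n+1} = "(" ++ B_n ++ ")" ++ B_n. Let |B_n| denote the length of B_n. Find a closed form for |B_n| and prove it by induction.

Claim: |B_n| = 6·2^n − 2.

Base case: |B_0| = 4, and 6·2^0 − 2 = 4.
Assume |B_r| = 6·2^r − 2.
Then |B_{r+1}| = 1 + |B_r| + 1 + |B_r| = 2|B_r| + 2 = 2(6·2^r − 2) + 2 = 6·2^{r+1} − 4 + 2 = 6·2^{r+1} − 2.
Hence |B_n| = 6·2^n − 2 for every n ≥ 0, by induction.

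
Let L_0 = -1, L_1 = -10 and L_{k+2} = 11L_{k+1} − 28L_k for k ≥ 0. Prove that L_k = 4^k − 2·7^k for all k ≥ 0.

Base cases: L_0 = -1 and 4^0 − 2·7^0 = -1; L_1 = -10 and 4^1 − 2·7^1 = -10.
Assume L_j = 4^j − 2·7^j for all 0 ≤ j ≤ r, where r ≥ 1.
Then L_{r+1} = 11L_r − 28L_{r−1} = 11·(4^r − 2·7^r) − 28·(4^{r−1} − 2·7^{r−1}) = (11·4 − 28)4^{r−1} − 2·(11·7 − 28)7^{r−1} = 16·4^{r−1} − 98·7^{r−1} = 4^{r+1} − 2·7^{r+1}.
This completes the inductive step, so L_k = 4^k − 2·7^k for all k ≥ 0.

L_k = 4^k − 2·7^k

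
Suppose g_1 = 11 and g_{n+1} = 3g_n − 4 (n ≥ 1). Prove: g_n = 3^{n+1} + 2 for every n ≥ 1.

Base case: g_1 = 11, and 3^{1+1} + 2 = 9 + 2 = 11.
Assume g_r = 3^{r+1} + 2 for some r ≥ 1.
Then g_{r+1} = 3g_r − 4 = 3·(3^{r+1} + 2) − 4 = 3^{r+2} + 6 − 4 = 3^{r+2} + 2.
So the formula holds for r+1, and by induction g_n = 3^{n+1} + 2 for all n ≥ 1.

g_n = 3^{n+1} + 2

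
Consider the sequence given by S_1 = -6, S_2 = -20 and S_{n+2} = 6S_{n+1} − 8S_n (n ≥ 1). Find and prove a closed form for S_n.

Claim: S_n = -4^n − 2^n.

Base cases: S_1 = -6 and -4^1 − 2^1 = -6; S_2 = -20 and -4^2 − 2^2 = -20.
Assume S_j = -4^j − 2^j for all 1 ≤ j ≤ k, where k ≥ 2.
Then S_{k+1} = 6S_k − 8S_{k−1} = 6·(-4^k − 2^k) − 8·(-4^{k−1} − 2^{k−1}) = -(6·4 − 8)4^{k−1} − (6·2 − 8)2^{k−1} = -16·4^{k−1} − 4·2^{k−1} = -4^{k+1} − 2^{k+1}.
By strong induction, S_n = -4^n − 2^n for all n ≥ 1.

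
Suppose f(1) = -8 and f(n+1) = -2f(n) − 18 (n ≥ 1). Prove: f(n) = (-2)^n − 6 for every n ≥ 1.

Base case: f(1) = -8, and (-2)^1 − 6 = -2 − 6 = -8.
Assume f(r) = (-2)^r − 6 for some r ≥ 1.
Then f(r+1) = -2f(r) − 18 = -2·((-2)^r − 6) − 18 = -2·(-2)^r + 12 − 18 = (-2)^{r+1} − 6.
By induction, f(n) = (-2)^n − 6 for all n ≥ 1.

f(n) = (-2)^n − 6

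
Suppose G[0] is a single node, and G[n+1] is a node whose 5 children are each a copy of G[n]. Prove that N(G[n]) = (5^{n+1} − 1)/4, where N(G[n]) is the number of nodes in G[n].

Base case: N(G[0]) = 1, and (5^{0+1} − 1)/4 = 1.
Assume N(G[m]) = (5^{m+1} − 1)/4.
Then N(G[m+1]) = 1 + 5N(G[m]) = 1 + 5·(5^{m+1} − 1)/4 = 1 + (5^{m+2} − 5)/4 = (4 + 5^{m+2} − 5)/4 = (5^{m+2} − 1)/4.
So the formula holds for m+1, and by induction N(G[n]) = (5^{n+1} − 1)/4 for all n ≥ 0.

N(G[n]) = (5^{n+1} − 1)/4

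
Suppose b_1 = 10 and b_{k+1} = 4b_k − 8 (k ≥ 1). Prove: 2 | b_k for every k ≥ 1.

Base case: b_1 = 10 = 2·5, so 2 | b_1.
Assume 2 | b_m, so b_m = 2t for some integer t.
Then b_{m+1} = 4b_m − 8 = 4·(2t) − 8 = 2(4t − 4), so 2 | b_{m+1}.
So the property holds for m+1, and by induction 2 | b_k for all k ≥ 1.

2 | b_k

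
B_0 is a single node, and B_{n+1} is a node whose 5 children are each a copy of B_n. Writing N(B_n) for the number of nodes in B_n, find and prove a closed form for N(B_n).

Claim: N(B_n) = (5^{n+1} − 1)/4.

Base case: N(B_0) = 1, and (5^{0+1} − 1)/4 = 1.
Assume N(B_m) = (5^{m+1} − 1)/4.
Then N(B_{m+1}) = 1 + 5N(B_m) = 1 + 5·(5^{m+1} − 1)/4 = 1 + (5^{m+2} − 5)/4 = (4 + 5^{m+2} − 5)/4 = (5^{m+2} − 1)/4.
By induction, N(B_n) = (5^{n+1} − 1)/4 for all n ≥ 0.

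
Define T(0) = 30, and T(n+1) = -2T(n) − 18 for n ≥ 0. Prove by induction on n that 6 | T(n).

Base case: T(0) = 30 = 6·5, so 6 | T(0).
Assume 6 | T(r), so T(r) = 6t for some integer t.
Then T(r+1) = -2T(r) − 18 = -2·(6t) − 18 = 6(-2t − 3), so 6 | T(r+1).
So the property holds for r+1, and by induction 6 | T(n) for all n ≥ 0.

6 | T(n)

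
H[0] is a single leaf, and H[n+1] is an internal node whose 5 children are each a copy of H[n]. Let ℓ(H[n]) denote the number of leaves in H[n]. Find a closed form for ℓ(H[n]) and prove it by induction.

Claim: ℓ(H[n]) = 5^n.

Base case: ℓ(H[0]) = 1, and 5^0 = 1.
Assume ℓ(H[m]) = 5^m.
Then ℓ(H[m+1]) = 5·ℓ(H[m]) = 5·5^m = 5^{m+1}.
This completes the inductive step, so ℓ(H[n]) = 5^n for all n ≥ 0.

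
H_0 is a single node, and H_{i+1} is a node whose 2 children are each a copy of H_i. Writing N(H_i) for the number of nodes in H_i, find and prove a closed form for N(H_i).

Claim: N(H_i) = 2^{i+1} − 1.

Base case: N(H_0) = 1, and 2^{0+1} − 1 = 1.
Assume N(H_m) = 2^{m+1} − 1.
Then N(H_{m+1}) = 1 + 2N(H_m) = 1 + 2(2^{m+1} − 1) = 2^{m+2} − 2 + 1 = 2^{m+2} − 1.
By induction, N(H_i) = 2^{i+1} − 1 for all i ≥ 0.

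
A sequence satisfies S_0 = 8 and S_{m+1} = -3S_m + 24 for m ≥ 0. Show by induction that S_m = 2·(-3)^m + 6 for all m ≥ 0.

Base case: S_0 = 8, and 2·(-3)^0 + 6 = 2 + 6 = 8.
Assume S_k = 2·(-3)^k + 6 for some k ≥ 0.
Then S_{k+1} = -3S_k + 24 = -3·(2·(-3)^k + 6) + 24 = -6·(-3)^k − 18 + 24 = 2·(-3)^{k+1} + 6.
This completes the inductive step, so S_m = 2·(-3)^m + 6 for all m ≥ 0.

S_m = 2·(-3)^m + 6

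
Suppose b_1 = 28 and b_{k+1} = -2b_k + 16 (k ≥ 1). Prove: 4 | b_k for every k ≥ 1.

Base case: b_1 = 28 = 4·7, so 4 | b_1.
Assume 4 | b_m, so b_m = 4t for some integer t.
Then b_{m+1} = -2b_m + 16 = -2·(4t) + 16 = 4(-2t + 4), so 4 | b_{m+1}.
So the property holds for m+1, and by induction 4 | b_k for all k ≥ 1.

4 | b_k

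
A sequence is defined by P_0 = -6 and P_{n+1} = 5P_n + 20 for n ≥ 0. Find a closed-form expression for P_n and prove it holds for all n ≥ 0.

Claim: P_n = -5^n − 5.

Base case: P_0 = -6, and -5^0 − 5 = -1 − 5 = -6.
Assume P_m = -5^m − 5 for some m ≥ 0.
Then P_{m+1} = 5P_m + 20 = 5·(-5^m − 5) + 20 = -5^{m+1} − 25 + 20 = -5^{m+1} − 5.
Hence P_n = -5^n − 5 for every n ≥ 0, by induction.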